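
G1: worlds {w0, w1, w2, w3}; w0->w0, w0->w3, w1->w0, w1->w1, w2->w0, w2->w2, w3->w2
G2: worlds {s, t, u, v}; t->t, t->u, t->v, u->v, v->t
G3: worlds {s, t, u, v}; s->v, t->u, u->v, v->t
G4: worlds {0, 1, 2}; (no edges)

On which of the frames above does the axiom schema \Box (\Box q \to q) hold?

G4

The schema corresponds to shift-reflexivity: \forall x \forall y (Rxy \to Ryy).
G1: fails — Rw0w3 but not Rw3w3.
G2: fails — Ruv but not Rvv.
G3: fails — Rtu but not Ruu.
G4: ✓.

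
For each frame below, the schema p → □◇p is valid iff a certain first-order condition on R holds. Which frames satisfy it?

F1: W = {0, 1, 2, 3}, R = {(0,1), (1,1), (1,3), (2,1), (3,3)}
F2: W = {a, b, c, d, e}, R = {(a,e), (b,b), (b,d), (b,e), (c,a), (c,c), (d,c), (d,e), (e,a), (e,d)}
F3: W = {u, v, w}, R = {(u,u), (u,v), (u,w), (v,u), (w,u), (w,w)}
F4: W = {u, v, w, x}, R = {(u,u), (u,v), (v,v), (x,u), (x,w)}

F3

The schema corresponds to symmetry: ∀x ∀y (Rxy → Ryx).
F1: fails — R01 but not R10.
F2: fails — Rdc but not Rcd.
F3: condition met.
F4: fails — Ruv but not Rvu.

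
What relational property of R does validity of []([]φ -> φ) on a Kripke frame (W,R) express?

Shift-reflexivity

This schema is the T□ axiom.
It corresponds to shift-reflexivity: forall x forall y (Rxy -> Ryy).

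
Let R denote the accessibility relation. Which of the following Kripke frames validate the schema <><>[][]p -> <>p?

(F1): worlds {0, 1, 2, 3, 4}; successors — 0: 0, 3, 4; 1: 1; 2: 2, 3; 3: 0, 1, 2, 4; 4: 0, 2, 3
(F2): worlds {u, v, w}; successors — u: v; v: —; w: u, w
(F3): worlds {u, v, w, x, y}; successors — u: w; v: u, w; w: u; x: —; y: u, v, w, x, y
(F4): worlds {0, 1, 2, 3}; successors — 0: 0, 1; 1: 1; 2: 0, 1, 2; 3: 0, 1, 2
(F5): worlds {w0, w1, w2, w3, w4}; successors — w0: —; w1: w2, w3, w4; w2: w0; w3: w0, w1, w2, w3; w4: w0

The schema corresponds to a generalized confluence (Geach) condition: forall x forall y (x R^2 y -> exists w (y R^2 w & xRw)).
(F1): fails — 0R²1 but no w with 1R²w and 0Rw.
(F2): fails — wR²u but no t with uR²t and wRt.
(F3): fails — uR²u but no t with uR²t and uRt.
(F4): condition met.
(F5): fails — w1R²w0 but no w with w0R²w and w1Rw.

(F4)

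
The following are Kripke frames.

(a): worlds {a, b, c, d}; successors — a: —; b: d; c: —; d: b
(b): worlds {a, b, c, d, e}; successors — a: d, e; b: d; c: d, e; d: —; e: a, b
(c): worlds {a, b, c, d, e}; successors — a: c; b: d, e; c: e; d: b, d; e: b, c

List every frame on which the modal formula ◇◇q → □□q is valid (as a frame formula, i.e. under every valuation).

(a)

The schema corresponds to a generalized confluence (Geach) condition: ∀x ∀y ∀z ((xR²y ∧ xR²z) → ∃w (y = w ∧ z = w)).
(a): holds.
(b): fails — aR²a, aR²b but a ≠ b.
(c): fails — bR²b, bR²c but b ≠ c.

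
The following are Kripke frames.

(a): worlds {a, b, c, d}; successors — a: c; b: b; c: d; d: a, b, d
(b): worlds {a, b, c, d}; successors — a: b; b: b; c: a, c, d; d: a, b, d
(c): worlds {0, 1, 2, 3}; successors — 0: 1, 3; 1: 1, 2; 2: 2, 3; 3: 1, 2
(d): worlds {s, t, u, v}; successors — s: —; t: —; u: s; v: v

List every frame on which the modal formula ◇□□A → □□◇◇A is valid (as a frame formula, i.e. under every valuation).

Frame correspondent (Sahlqvist): ∀x ∀y ∀z ((xRy ∧ xR²z) → ∃w (yR²w ∧ zR²w)) — i.e. a generalized confluence (Geach) condition.
(a): fails — dRa, dR²b but no w with aR²w and bR²w.
(b): condition met.
(c): condition met.
(d): condition met.
Valid on: (b), (c), (d).

(b), (c), (d)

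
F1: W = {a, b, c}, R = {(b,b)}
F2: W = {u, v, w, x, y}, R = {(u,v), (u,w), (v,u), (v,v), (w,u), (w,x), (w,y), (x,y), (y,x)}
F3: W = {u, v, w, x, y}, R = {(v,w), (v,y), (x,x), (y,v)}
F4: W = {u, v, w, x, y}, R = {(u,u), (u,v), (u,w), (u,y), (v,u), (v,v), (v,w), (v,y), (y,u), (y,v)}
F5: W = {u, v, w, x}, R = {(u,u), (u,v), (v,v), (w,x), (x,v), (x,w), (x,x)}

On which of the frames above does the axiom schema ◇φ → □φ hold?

F1

Frame correspondent (Sahlqvist): ∀x ∀y ∀z (Rxy ∧ Rxz → y = z) — i.e. partial functionality.
F1: holds.
F2: fails — u sees both v and w.
F3: fails — v sees both w and y.
F4: fails — u sees both u and v.
F5: fails — u sees both u and v.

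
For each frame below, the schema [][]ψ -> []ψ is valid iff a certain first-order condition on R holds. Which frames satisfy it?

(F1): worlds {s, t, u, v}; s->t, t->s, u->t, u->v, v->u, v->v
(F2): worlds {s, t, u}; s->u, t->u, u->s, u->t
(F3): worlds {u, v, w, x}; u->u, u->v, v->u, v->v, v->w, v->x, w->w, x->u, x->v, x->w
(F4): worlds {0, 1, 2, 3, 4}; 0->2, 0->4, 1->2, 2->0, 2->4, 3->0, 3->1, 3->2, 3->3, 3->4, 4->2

Frame correspondent (Sahlqvist): forall x forall y (Rxy -> exists z (Rxz & Rzy)) — i.e. density.
(F1): fails — Rut but no z with Ruz and Rzt.
(F2): fails — Rsu but no z with Rsz and Rzu.
(F3): satisfies the condition.
(F4): fails — R12 but no z with R1z and Rz2.
Valid on: (F3).

(F3)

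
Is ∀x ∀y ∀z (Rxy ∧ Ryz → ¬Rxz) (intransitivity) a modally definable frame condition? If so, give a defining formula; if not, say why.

No — not modally definable

If a class were modally definable it would be closed under surjective bounded morphisms (Goldblatt–Thomason).
The 7-cycle (worlds 0,1,2,3,4,5,6 with 0→1→2→3→4→5→6→0) is intransitive. Mapping every world to a single reflexive point • is a surjective bounded morphism; the reflexive point is not intransitive (R••∧R•• but R••).
So no modal formula (or set of formulas) defines exactly the intransitive frames.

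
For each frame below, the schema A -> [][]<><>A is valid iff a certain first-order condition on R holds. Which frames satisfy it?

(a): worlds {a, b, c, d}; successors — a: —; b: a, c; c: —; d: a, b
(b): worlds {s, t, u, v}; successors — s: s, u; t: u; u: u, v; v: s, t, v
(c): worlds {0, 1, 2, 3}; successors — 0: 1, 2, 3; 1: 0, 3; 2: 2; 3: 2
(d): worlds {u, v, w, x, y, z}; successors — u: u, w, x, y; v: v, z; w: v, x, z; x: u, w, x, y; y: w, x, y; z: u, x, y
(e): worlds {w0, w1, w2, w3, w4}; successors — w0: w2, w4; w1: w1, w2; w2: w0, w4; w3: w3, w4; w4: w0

(b)

This is the axiom for a generalized confluence (Geach) condition; its first-order frame correspondent is forall x forall z (x R^2 z -> exists w (x = w & z R^2 w)).
(a): fails — dR²a but no w with d=w and aR²w.
(b): ✓.
(c): fails — 0R²2 but no w with 0=w and 2R²w.
(d): fails — vR²z but no t with v=t and zR²t.
(e): fails — w0R²w4 but no w with w0=w and w4R²w.
Valid on: (b).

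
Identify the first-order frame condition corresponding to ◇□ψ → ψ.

symmetry: ∀x ∀y (Rxy → Ryx)

Equivalently (dual form): ψ → □◇ψ.
Suppose ψ→□◇ψ is valid. Take Rxy and set V(ψ)={x}. Then ψ at x, so □◇ψ at x, so ◇ψ at y, so some z with Ryz has ψ; z=x, i.e. Ryx.
Conversely, on a frame with symmetry the schema holds at every world under every valuation.
So the correspondent is symmetry.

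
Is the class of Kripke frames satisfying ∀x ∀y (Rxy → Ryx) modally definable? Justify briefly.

This is a Sahlqvist condition; the B axiom q → □◇q defines it.
Suppose q→□◇q is valid. Take Rxy and set V(q)={x}. Then q at x, so □◇q at x, so ◇q at y, so some z with Ryz has q; z=x, i.e. Ryx.

Definable; q → □◇q defines it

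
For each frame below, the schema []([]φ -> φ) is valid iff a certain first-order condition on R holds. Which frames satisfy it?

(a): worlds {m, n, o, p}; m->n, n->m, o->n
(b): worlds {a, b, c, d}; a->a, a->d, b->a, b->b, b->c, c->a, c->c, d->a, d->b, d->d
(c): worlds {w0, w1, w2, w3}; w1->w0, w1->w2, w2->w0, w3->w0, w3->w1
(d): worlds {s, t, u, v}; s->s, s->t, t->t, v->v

The schema corresponds to shift-reflexivity: forall x forall y (Rxy -> Ryy).
(a): fails — Rnm but not Rmm.
(b): satisfies the condition.
(c): fails — Rw1w2 but not Rw2w2.
(d): satisfies the condition.
Valid on: (b), (d).

(b), (d)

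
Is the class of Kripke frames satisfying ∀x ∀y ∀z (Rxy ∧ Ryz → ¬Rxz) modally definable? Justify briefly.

If a class were modally definable it would be closed under surjective bounded morphisms (Goldblatt–Thomason).
The 7-cycle (worlds a,b,c,d,e,f,g with a→b→c→d→e→f→g→a) is intransitive. Mapping every world to a single reflexive point • is a surjective bounded morphism; the reflexive point is not intransitive (R••∧R•• but R••).
So no modal formula (or set of formulas) defines exactly the intransitive frames.

Not definable by any modal formula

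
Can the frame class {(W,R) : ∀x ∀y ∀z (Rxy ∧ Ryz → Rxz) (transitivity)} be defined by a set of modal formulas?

This is a Sahlqvist condition; the 4 axiom □q → □□q defines it.
Suppose □q→□□q is valid. Take Rxy, Ryz and set V(q)={w : Rxw}. Then □q at x, so □□q at x, so □q at y, so q at z, i.e. Rxz.

Definable; □q → □□q defines it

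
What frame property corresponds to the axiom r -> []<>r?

Suppose r→□◇r is valid. Take Rxy and set V(r)={x}. Then r at x, so □◇r at x, so ◇r at y, so some z with Ryz has r; z=x, i.e. Ryx.

symmetry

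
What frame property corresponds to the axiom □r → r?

Reflexivity

Suppose □r→r is valid. At any x set V(r)={w : Rxw}. Then □r holds at x, so r holds at x, i.e. Rxx.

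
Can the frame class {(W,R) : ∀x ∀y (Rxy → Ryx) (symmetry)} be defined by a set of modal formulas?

The condition is symmetry. A defining modal formula is q → □◇q.

Yes, by q → □◇q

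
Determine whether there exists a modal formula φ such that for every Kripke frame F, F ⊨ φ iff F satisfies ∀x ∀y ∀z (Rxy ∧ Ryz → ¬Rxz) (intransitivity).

No — not modally definable

Any modally definable frame class is closed under surjective bounded morphisms.
The 5-cycle (worlds 0,1,2,3,4 with 0→1→2→3→4→0) is intransitive. Mapping every world to a single reflexive point • is a surjective bounded morphism; the reflexive point is not intransitive (R••∧R•• but R••).
So the class is not modally definable.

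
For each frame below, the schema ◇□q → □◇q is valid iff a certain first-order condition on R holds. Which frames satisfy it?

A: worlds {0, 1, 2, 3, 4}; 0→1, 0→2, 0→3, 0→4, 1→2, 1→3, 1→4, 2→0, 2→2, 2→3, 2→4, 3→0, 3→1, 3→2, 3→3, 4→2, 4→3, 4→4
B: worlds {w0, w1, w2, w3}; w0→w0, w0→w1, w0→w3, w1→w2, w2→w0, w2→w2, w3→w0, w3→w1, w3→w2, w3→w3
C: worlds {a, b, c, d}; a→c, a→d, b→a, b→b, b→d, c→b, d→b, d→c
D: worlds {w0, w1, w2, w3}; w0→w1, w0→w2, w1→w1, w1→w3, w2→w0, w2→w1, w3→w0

This is the axiom for convergence; its first-order frame correspondent is ∀x ∀y ∀z (Rxy ∧ Rxz → ∃w (Ryw ∧ Rzw)).
A: ✓.
B: fails — Rw0w1 and Rw0w0 but w1 and w0 have no common successor.
C: ✓.
D: fails — Rw1w1 and Rw1w3 but w1 and w3 have no common successor.
Valid on: A, C.

A, C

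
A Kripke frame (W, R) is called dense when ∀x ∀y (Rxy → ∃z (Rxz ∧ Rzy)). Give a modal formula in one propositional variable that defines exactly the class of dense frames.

□□q → □q

The condition is density. The C4 schema □□q → □q defines it.
Suppose □□q→□q is valid. Take Rxy and set V(q)={w : xR²w}. Then □□q at x, so □q at x, so q at y, i.e. ∃z(Rxz∧Rzy).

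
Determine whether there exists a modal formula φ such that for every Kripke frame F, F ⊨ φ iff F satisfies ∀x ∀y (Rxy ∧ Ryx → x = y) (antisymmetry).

Any modally definable frame class is closed under surjective bounded morphisms.
The 8-cycle (worlds s,t,u,v,w,x,y,z with s→t→u→v→w→x→y→z→s) is antisymmetric. Sending even-indexed worlds to • and odd-indexed worlds to ∘ is a surjective bounded morphism onto the two-world frame with •↔∘, which is not antisymmetric.
Hence antisymmetry is not modally definable.

Not definable by any modal formula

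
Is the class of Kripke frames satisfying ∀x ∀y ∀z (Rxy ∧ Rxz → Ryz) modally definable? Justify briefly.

Definable; ◇p → □◇p defines it

Yes: it is the Euclidean property, defined by the 5 schema ◇p → □◇p.
Suppose ◇p→□◇p is valid. Take Rxy, Rxz and set V(p)={y}. Then ◇p at x, so □◇p at x, so ◇p at z, so some w with Rzw has p; w=y, i.e. Rzy. By symmetry of the argument, Ryz.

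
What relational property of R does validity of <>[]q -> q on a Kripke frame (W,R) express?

Symmetry

Replacing q by ¬q and contraposing gives the equivalent schema q → □◇q.
Suppose q→□◇q is valid. Take Rxy and set V(q)={x}. Then q at x, so □◇q at x, so ◇q at y, so some z with Ryz has q; z=x, i.e. Ryx.
Conversely, any frame satisfying forall x forall y (Rxy -> Ryx) validates the schema.
Frame condition: forall x forall y (Rxy -> Ryx).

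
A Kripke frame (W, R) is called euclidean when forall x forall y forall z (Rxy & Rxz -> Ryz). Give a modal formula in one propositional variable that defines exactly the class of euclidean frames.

The condition is the Euclidean property. The 5 schema ◇r → □◇r defines it.
Suppose ◇r→□◇r is valid. Take Rxy, Rxz and set V(r)={y}. Then ◇r at x, so □◇r at x, so ◇r at z, so some w with Rzw has r; w=y, i.e. Rzy. By symmetry of the argument, Ryz.

◇r → □◇r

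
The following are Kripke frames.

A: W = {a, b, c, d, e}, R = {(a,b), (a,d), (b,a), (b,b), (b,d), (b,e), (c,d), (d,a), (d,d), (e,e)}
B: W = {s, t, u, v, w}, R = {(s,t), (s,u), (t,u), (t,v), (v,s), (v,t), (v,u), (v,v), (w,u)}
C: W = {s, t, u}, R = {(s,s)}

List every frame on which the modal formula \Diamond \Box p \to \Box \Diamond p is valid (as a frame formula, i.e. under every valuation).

The schema corresponds to convergence: \forall x \forall y \forall z (Rxy \wedge Rxz \to \exists w (Ryw \wedge Rzw)).
A: fails — Rba and Rbe but a and e have no common successor.
B: fails — Rsu and Rsu but u and u have no common successor.
C: condition met.
Valid on: C.

C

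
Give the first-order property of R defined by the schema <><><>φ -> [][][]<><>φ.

forall x forall y forall z ((x R^3 y & x R^3 z) -> exists w (y = w & z R^2 w))

This is a Sahlqvist (Geach-type) schema ◇^3□^0φ → □^3◇^2φ.
Minimal-valuation argument: fix x; take any y with xR^3y and any z with xR^3z. Set V(φ) to the set of worlds R-reachable from y in exactly 0 steps. Then □^0φ holds at y, so the antecedent holds at x; validity forces ◇^2φ at z, giving a w with zR^2w and yR^0w.
First-order correspondent: forall x forall y forall z ((x R^3 y & x R^3 z) -> exists w (y = w & z R^2 w)).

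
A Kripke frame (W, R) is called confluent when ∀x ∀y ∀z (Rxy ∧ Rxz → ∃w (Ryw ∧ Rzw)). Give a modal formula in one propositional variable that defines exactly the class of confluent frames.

◇□s → □◇s

This is convergence; the standard corresponding axiom is .2: ◇□s → □◇s.
Suppose ◇□s→□◇s is valid. Take Rxy, Rxz and set V(s)={w : Ryw}. Then □s at y so ◇□s at x, so □◇s at x, so ◇s at z, giving w with Rzw and Ryw.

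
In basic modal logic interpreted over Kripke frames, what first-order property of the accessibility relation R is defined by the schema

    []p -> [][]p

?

transitivity

Suppose □p→□□p is valid. Take Rxy, Ryz and set V(p)={w : Rxw}. Then □p at x, so □□p at x, so □p at y, so p at z, i.e. Rxz.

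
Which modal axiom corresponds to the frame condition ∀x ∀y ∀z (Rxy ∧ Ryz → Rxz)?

□ψ → □□ψ

A defining formula is □ψ → □□ψ (the 4 axiom).
Suppose □ψ→□□ψ is valid. Take Rxy, Ryz and set V(ψ)={w : Rxw}. Then □ψ at x, so □□ψ at x, so □ψ at y, so ψ at z, i.e. Rxz.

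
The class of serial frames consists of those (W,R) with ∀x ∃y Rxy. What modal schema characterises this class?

□s → ◇s

This is seriality; the standard corresponding axiom is D: □s → ◇s.
Suppose □s→◇s is valid. At any x set V(s)=W. Then □s at x, so ◇s at x, so x has a successor.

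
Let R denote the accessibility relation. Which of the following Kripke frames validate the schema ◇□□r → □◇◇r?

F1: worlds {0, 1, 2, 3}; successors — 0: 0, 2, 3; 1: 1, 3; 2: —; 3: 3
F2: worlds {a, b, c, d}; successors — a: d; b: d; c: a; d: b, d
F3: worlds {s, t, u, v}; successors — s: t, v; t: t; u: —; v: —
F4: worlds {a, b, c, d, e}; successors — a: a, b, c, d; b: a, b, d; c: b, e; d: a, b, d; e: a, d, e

F2, F4

This is the axiom for a generalized confluence (Geach) condition; its first-order frame correspondent is ∀x ∀y ∀z ((xRy ∧ xRz) → ∃w (yR²w ∧ zR²w)).
F1: fails — 0R0, 0R2 but no w with 0R²w and 2R²w.
F2: holds.
F3: fails — sRt, sRv but no w with tR²w and vR²w.
F4: holds.
Valid on: F2, F4.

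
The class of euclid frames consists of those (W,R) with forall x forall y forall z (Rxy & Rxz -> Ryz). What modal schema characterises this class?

◇q → □◇q

This is the Euclidean property; the standard corresponding axiom is 5: ◇q → □◇q.
Suppose ◇q→□◇q is valid. Take Rxy, Rxz and set V(q)={y}. Then ◇q at x, so □◇q at x, so ◇q at z, so some w with Rzw has q; w=y, i.e. Rzy. By symmetry of the argument, Ryz.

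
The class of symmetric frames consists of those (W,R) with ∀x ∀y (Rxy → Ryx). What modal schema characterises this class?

The condition is symmetry. The B schema r → □◇r defines it.
Suppose r→□◇r is valid. Take Rxy and set V(r)={x}. Then r at x, so □◇r at x, so ◇r at y, so some z with Ryz has r; z=x, i.e. Ryx.

r → □◇r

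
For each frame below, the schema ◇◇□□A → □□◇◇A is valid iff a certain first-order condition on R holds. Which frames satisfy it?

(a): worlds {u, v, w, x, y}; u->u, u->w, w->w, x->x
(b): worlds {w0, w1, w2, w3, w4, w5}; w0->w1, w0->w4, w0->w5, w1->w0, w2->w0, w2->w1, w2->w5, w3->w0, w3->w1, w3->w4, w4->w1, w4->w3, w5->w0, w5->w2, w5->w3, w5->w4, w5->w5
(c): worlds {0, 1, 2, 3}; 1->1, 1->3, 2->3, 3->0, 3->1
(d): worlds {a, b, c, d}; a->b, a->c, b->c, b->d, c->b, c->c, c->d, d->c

(a), (b), (d)

This is the axiom for a generalized confluence (Geach) condition; its first-order frame correspondent is ∀x ∀y ∀z ((xR²y ∧ xR²z) → ∃w (yR²w ∧ zR²w)).
(a): satisfies the condition.
(b): satisfies the condition.
(c): fails — 1R²0, 1R²0 but no w with 0R²w and 0R²w.
(d): satisfies the condition.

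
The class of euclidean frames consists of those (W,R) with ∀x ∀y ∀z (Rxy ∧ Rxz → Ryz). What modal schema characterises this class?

◇r → □◇r

The condition is the Euclidean property. The 5 schema ◇r → □◇r defines it.
Suppose ◇r→□◇r is valid. Take Rxy, Rxz and set V(r)={y}. Then ◇r at x, so □◇r at x, so ◇r at z, so some w with Rzw has r; w=y, i.e. Rzy. By symmetry of the argument, Ryz.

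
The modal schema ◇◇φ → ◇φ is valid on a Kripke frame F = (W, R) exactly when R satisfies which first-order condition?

This is frame-equivalent to □φ → □□φ (substitute ¬φ for φ and contrapose).
Suppose □φ→□□φ is valid. Take Rxy, Ryz and set V(φ)={w : Rxw}. Then □φ at x, so □□φ at x, so □φ at y, so φ at z, i.e. Rxz.
The converse is a direct semantic check.
Frame condition: ∀x ∀y ∀z (Rxy ∧ Ryz → Rxz).

Transitivity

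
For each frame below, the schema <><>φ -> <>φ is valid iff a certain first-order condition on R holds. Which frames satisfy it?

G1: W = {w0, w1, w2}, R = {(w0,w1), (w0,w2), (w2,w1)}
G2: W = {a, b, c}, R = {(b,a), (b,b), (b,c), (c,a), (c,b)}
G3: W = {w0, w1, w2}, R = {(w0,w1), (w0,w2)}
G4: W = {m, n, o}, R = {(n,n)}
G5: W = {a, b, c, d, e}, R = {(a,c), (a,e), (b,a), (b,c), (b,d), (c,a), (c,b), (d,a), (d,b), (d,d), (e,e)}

G1, G3, G4

This is the axiom for transitivity; its first-order frame correspondent is forall x forall y forall z (Rxy & Ryz -> Rxz).
G1: ✓.
G2: fails — Rcb and Rbc but not Rcc.
G3: ✓.
G4: ✓.
G5: fails — Rbc and Rcb but not Rbb.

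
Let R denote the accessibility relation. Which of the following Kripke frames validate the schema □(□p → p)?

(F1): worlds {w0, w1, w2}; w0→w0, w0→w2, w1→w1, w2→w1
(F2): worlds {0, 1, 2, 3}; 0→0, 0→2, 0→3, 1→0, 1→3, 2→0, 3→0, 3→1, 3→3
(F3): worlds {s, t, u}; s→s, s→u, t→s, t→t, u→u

(F3)

This is the axiom for shift-reflexivity; its first-order frame correspondent is ∀x ∀y (Rxy → Ryy).
(F1): fails — Rw0w2 but not Rw2w2.
(F2): fails — R02 but not R22.
(F3): holds.
Valid on: (F3).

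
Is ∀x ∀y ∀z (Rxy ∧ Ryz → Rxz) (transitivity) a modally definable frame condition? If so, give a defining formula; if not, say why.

The condition is transitivity. A defining modal formula is □p → □□p.
Suppose □p→□□p is valid. Take Rxy, Ryz and set V(p)={w : Rxw}. Then □p at x, so □□p at x, so □p at y, so p at z, i.e. Rxz.

Yes — defined by □p → □□p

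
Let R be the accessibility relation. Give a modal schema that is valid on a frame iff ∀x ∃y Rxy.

□r → ◇r

This is seriality; the standard corresponding axiom is D: □r → ◇r.
Suppose □r→◇r is valid. At any x set V(r)=W. Then □r at x, so ◇r at x, so x has a successor.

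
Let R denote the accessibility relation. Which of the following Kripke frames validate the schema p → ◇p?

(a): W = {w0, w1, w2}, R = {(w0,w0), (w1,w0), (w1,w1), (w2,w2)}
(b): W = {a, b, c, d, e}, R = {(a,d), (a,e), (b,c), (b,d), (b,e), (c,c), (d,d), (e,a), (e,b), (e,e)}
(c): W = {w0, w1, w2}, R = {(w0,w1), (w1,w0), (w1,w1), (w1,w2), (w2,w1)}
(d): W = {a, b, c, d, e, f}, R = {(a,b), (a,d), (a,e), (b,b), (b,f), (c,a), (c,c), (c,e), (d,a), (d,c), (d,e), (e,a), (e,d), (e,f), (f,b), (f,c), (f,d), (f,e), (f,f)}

(a)

The schema corresponds to reflexivity: ∀x Rxx.
(a): condition met.
(b): fails — world a does not see itself.
(c): fails — world w0 does not see itself.
(d): fails — world a does not see itself.
Valid on: (a).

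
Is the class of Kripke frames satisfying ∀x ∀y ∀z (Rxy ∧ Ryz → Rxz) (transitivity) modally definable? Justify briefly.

This is a Sahlqvist condition; the 4 axiom □p → □□p defines it.

Yes — defined by □p → □□p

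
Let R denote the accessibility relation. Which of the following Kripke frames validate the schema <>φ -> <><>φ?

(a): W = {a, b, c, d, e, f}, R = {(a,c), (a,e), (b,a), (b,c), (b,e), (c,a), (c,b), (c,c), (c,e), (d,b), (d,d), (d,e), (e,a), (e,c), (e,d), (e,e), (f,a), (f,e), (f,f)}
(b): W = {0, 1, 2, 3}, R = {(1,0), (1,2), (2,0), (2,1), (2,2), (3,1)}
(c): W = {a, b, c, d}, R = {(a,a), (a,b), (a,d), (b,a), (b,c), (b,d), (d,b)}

The schema corresponds to a generalized confluence (Geach) condition: forall x forall y (xRy -> exists w (y = w & x R^2 w)).
(a): holds.
(b): fails — 3R1 but no w with 1=w and 3R²w.
(c): fails — bRc but no w with c=w and bR²w.

(a)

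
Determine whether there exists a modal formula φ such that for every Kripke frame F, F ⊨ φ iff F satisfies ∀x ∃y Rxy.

Yes — defined by □p → ◇p

The condition is seriality. A defining modal formula is □p → ◇p.
Suppose □p→◇p is valid. At any x set V(p)=W. Then □p at x, so ◇p at x, so x has a successor.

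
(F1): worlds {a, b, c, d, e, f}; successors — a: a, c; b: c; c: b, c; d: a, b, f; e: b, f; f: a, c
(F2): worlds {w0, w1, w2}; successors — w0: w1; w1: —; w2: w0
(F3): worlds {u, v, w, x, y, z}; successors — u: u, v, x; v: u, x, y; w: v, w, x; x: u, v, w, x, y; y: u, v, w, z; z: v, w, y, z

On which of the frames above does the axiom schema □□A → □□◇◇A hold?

(F1), (F3)

The schema corresponds to a generalized confluence (Geach) condition: ∀x ∀z (xR²z → ∃w (xR²w ∧ zR²w)).
(F1): ✓.
(F2): fails — w2R²w1 but no w with w2R²w and w1R²w.
(F3): ✓.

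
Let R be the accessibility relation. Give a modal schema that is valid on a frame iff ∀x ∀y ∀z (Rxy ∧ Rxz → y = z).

A defining formula is ◇s → □s (the CD axiom).
Suppose ◇s→□s is valid. Take Rxy, Rxz and set V(s)={y}. Then ◇s at x, so □s at x, so s at z, i.e. z=y.

◇s → □s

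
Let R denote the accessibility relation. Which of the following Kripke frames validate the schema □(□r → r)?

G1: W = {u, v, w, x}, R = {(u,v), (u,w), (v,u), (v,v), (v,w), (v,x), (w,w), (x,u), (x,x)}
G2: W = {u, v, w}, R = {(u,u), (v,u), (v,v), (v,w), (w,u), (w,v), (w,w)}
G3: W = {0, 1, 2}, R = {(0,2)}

This is the axiom for shift-reflexivity; its first-order frame correspondent is ∀x ∀y (Rxy → Ryy).
G1: fails — Rvu but not Ruu.
G2: holds.
G3: fails — R02 but not R22.
Valid on: G2.

G2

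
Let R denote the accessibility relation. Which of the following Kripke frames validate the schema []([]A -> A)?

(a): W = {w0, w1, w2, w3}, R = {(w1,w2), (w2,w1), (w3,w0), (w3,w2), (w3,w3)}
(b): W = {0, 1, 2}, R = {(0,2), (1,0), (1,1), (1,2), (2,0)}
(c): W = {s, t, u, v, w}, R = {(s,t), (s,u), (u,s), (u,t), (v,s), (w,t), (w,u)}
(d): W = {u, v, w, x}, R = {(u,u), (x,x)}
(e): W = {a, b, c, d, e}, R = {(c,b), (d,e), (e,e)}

This is the axiom for shift-reflexivity; its first-order frame correspondent is forall x forall y (Rxy -> Ryy).
(a): fails — Rw1w2 but not Rw2w2.
(b): fails — R10 but not R00.
(c): fails — Rwt but not Rtt.
(d): satisfies the condition.
(e): fails — Rcb but not Rbb.

(d)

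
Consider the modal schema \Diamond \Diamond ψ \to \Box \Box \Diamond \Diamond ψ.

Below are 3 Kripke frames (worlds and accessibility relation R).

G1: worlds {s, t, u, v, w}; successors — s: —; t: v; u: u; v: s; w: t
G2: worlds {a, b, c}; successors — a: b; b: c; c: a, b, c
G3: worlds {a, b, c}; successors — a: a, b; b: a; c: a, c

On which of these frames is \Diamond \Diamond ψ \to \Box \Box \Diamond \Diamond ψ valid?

none

This is the axiom for a generalized confluence (Geach) condition; its first-order frame correspondent is \forall x \forall y \forall z ((x R^2 y \wedge x R^2 z) \to \exists w (y = w \wedge z R^2 w)).
G1: fails — tR²s, tR²s but no w* with s=w* and sR²w*.
G2: fails — bR²a, bR²a but no w with a=w and aR²w.
G3: fails — cR²c, cR²a but no w with c=w and aR²w.
Valid on no frame.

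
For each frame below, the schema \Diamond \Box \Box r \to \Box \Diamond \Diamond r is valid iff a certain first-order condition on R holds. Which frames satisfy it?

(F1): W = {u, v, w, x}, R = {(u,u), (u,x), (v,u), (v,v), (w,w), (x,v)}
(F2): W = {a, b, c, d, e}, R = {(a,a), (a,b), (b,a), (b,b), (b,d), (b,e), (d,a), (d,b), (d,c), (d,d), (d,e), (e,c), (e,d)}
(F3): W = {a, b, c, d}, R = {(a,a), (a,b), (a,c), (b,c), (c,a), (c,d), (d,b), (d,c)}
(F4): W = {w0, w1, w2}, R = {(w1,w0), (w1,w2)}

(F1), (F3)

Frame correspondent (Sahlqvist): \forall x \forall y \forall z ((xRy \wedge xRz) \to \exists w (y R^2 w \wedge z R^2 w)) — i.e. a generalized confluence (Geach) condition.
(F1): holds.
(F2): fails — dRa, dRc but no w with aR²w and cR²w.
(F3): holds.
(F4): fails — w1Rw0, w1Rw0 but no w with w0R²w and w0R²w.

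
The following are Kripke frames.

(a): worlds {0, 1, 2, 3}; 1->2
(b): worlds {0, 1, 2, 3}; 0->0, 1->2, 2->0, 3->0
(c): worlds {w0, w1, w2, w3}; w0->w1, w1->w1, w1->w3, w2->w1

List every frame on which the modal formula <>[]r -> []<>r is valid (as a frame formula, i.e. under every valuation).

Frame correspondent (Sahlqvist): forall x forall y forall z (Rxy & Rxz -> exists w (Ryw & Rzw)) — i.e. convergence.
(a): fails — R12 and R12 but 2 and 2 have no common successor.
(b): holds.
(c): fails — Rw1w3 and Rw1w3 but w3 and w3 have no common successor.
Valid on: (b).

(b)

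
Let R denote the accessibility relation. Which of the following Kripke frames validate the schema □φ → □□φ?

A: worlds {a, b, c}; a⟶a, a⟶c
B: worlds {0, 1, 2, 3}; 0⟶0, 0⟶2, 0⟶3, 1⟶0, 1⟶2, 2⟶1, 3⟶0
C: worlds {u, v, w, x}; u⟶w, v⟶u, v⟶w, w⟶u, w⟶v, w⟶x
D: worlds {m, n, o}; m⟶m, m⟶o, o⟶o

A, D

This is the axiom for transitivity; its first-order frame correspondent is ∀x ∀y ∀z (Rxy ∧ Ryz → Rxz).
A: holds.
B: fails — R10 and R03 but not R13.
C: fails — Ruw and Rwu but not Ruu.
D: holds.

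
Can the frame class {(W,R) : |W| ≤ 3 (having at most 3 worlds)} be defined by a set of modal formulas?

Modal frame validity is preserved under disjoint unions.
Any modal formula valid on each of 4 disjoint one-world frames is valid on their disjoint union (validity is preserved under disjoint unions). Each one-world frame has |W|=1≤3, but the union has |W|=4.
Hence having at most 3 worlds is not modally definable.

No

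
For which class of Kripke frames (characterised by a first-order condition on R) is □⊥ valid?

□⊥ is valid iff no world has any successor (otherwise □⊥ fails at any world with one).

emptiness of R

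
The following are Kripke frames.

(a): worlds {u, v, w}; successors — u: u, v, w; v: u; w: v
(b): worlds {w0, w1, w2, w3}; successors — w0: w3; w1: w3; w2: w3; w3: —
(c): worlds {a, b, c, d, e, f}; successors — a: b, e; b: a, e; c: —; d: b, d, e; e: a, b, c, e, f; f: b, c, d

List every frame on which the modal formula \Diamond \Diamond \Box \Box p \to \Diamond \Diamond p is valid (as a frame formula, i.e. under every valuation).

The schema corresponds to a generalized confluence (Geach) condition: \forall x \forall y (x R^2 y \to \exists w (y R^2 w \wedge x R^2 w)).
(a): ✓.
(b): ✓.
(c): fails — aR²c but no w with cR²w and aR²w.
Valid on: (a), (b).

(a), (b)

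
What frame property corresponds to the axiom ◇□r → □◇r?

convergence: ∀x ∀y ∀z (Rxy ∧ Rxz → ∃w (Ryw ∧ Rzw))

Suppose ◇□r→□◇r is valid. Take Rxy, Rxz and set V(r)={w : Ryw}. Then □r at y so ◇□r at x, so □◇r at x, so ◇r at z, giving w with Rzw and Ryw.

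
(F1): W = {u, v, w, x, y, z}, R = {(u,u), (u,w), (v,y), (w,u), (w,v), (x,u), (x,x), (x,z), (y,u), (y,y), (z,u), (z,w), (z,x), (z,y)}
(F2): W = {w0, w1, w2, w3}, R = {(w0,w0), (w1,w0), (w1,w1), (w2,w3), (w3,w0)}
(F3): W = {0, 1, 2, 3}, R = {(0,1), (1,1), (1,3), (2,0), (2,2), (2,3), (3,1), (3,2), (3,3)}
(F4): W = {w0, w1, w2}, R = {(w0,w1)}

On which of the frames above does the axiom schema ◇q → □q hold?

(F4)

The schema corresponds to partial functionality: ∀x ∀y ∀z (Rxy ∧ Rxz → y = z).
(F1): fails — u sees both u and w.
(F2): fails — w1 sees both w0 and w1.
(F3): fails — 1 sees both 1 and 3.
(F4): holds.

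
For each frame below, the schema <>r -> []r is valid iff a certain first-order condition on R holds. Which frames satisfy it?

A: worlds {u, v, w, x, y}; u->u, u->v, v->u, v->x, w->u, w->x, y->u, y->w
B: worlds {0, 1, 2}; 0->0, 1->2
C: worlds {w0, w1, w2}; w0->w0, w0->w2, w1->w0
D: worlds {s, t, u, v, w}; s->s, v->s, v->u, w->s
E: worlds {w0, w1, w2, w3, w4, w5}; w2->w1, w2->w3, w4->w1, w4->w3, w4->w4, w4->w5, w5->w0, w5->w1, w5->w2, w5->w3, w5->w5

B

Frame correspondent (Sahlqvist): forall x forall y forall z (Rxy & Rxz -> y = z) — i.e. partial functionality.
A: fails — u sees both u and v.
B: ✓.
C: fails — w0 sees both w0 and w2.
D: fails — v sees both s and u.
E: fails — w2 sees both w1 and w3.
Valid on: B.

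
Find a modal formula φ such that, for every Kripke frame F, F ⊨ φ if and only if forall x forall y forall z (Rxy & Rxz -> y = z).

A defining formula is ◇p → □p (the CD axiom).
Suppose ◇p→□p is valid. Take Rxy, Rxz and set V(p)={y}. Then ◇p at x, so □p at x, so p at z, i.e. z=y.

◇p → □p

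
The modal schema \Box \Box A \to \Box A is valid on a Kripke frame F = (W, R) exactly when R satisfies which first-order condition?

Suppose □□A→□A is valid. Take Rxy and set V(A)={w : xR²w}. Then □□A at x, so □A at x, so A at y, i.e. ∃z(Rxz∧Rzy).

Density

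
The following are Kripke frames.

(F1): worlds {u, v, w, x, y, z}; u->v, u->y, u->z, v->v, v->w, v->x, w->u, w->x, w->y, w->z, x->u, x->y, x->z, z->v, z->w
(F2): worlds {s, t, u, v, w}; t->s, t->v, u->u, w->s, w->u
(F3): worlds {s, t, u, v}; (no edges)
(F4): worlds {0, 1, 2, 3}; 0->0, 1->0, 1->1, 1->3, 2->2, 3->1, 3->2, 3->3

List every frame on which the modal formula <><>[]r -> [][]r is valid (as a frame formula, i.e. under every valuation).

This is the axiom for a generalized confluence (Geach) condition; its first-order frame correspondent is forall x forall y forall z ((x R^2 y & x R^2 z) -> exists w (yRw & z = w)).
(F1): fails — uR²w, uR²v but no t with wRt and v=t.
(F2): satisfies the condition.
(F3): satisfies the condition.
(F4): fails — 1R²0, 1R²1 but no w with 0Rw and 1=w.

(F2), (F3)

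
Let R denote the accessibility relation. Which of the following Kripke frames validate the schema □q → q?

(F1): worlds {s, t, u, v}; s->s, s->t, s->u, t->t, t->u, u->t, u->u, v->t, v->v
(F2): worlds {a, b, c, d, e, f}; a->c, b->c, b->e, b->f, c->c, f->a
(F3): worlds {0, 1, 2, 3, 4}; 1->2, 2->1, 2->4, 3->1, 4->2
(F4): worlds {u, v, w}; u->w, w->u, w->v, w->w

(F1)

This is the axiom for reflexivity; its first-order frame correspondent is ∀x Rxx.
(F1): condition met.
(F2): fails — world a does not see itself.
(F3): fails — world 0 does not see itself.
(F4): fails — world u does not see itself.
Valid on: (F1).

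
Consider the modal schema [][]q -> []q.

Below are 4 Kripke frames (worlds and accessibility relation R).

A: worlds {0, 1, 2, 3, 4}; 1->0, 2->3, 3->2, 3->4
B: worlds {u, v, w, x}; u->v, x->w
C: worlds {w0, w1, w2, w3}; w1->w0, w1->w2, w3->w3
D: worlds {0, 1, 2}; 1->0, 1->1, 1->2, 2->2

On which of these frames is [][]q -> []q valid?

The schema corresponds to density: forall x forall y (Rxy -> exists z (Rxz & Rzy)).
A: fails — R10 but no z with R1z and Rz0.
B: fails — Ruv but no z with Ruz and Rzv.
C: fails — Rw1w2 but no z with Rw1z and Rzw2.
D: ✓.

D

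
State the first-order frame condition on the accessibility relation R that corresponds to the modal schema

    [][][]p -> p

forall x exists w (x R^3 w & x = w)

This is a Sahlqvist (Geach-type) schema ◇^0□^3p → □^0◇^0p.
First-order correspondent: forall x exists w (x R^3 w & x = w).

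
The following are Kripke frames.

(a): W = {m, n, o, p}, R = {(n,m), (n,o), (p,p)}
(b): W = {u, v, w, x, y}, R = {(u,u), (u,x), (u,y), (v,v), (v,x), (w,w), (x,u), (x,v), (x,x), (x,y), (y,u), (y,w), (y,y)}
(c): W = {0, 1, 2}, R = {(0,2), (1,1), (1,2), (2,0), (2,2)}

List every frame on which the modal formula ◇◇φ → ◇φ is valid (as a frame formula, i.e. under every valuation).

(a)

This is the axiom for a generalized confluence (Geach) condition; its first-order frame correspondent is ∀x ∀y (xR²y → ∃w (y = w ∧ xRw)).
(a): condition met.
(b): fails — uR²v but no t with v=t and uRt.
(c): fails — 0R²0 but no w with 0=w and 0Rw.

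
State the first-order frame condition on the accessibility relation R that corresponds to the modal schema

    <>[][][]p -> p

This is a Sahlqvist (Geach-type) schema ◇^1□^3p → □^0◇^0p.
First-order correspondent: forall x forall y (xRy -> exists w (y R^3 w & x = w)).

forall x forall y (xRy -> exists w (y R^3 w & x = w))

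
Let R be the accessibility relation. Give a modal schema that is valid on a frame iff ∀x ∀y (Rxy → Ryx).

s → □◇s

A defining formula is s → □◇s (the B axiom).
Suppose s→□◇s is valid. Take Rxy and set V(s)={x}. Then s at x, so □◇s at x, so ◇s at y, so some z with Ryz has s; z=x, i.e. Ryx.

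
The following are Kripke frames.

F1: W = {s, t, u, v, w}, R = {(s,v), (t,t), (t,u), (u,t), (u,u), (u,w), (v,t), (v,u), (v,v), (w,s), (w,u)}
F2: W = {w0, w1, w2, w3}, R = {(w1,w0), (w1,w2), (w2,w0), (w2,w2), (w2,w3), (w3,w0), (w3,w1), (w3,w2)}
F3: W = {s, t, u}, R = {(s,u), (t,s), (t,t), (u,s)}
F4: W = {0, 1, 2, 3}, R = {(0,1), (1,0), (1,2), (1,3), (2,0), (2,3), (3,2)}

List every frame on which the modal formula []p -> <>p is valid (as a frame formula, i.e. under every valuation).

Frame correspondent (Sahlqvist): forall x exists y Rxy — i.e. seriality.
F1: ✓.
F2: fails — world w0 has no successor.
F3: ✓.
F4: ✓.
Valid on: F1, F3, F4.

F1, F3, F4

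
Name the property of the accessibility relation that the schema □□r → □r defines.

Density

Suppose □□r→□r is valid. Take Rxy and set V(r)={w : xR²w}. Then □□r at x, so □r at x, so r at y, i.e. ∃z(Rxz∧Rzy).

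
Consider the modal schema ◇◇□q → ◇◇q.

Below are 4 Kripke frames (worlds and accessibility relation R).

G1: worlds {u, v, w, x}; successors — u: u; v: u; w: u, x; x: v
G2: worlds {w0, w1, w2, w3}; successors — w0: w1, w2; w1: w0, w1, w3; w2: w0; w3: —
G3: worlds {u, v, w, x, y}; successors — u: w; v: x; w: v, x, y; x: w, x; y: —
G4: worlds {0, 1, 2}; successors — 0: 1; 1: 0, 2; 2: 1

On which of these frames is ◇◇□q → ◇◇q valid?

G1

The schema corresponds to a generalized confluence (Geach) condition: ∀x ∀y (xR²y → ∃w (yRw ∧ xR²w)).
G1: holds.
G2: fails — w0R²w3 but no w with w3Rw and w0R²w.
G3: fails — uR²y but no t with yRt and uR²t.
G4: fails — 0R²0 but no w with 0Rw and 0R²w.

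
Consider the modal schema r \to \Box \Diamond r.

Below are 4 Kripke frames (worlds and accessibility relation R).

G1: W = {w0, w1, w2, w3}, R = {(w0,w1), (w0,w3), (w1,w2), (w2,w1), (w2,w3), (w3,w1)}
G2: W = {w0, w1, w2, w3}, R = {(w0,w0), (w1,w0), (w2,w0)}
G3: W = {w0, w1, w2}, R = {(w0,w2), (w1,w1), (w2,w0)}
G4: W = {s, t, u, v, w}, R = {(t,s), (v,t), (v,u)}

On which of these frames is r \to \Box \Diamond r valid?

G3

Frame correspondent (Sahlqvist): \forall x \forall y (Rxy \to Ryx) — i.e. symmetry.
G1: fails — Rw3w1 but not Rw1w3.
G2: fails — Rw1w0 but not Rw0w1.
G3: ✓.
G4: fails — Rvt but not Rtv.
Valid on: G3.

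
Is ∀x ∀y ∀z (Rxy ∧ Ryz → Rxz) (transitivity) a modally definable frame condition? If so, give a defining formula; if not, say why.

The condition is transitivity. A defining modal formula is □r → □□r.
Suppose □r→□□r is valid. Take Rxy, Ryz and set V(r)={w : Rxw}. Then □r at x, so □□r at x, so □r at y, so r at z, i.e. Rxz.

Yes, by □r → □□r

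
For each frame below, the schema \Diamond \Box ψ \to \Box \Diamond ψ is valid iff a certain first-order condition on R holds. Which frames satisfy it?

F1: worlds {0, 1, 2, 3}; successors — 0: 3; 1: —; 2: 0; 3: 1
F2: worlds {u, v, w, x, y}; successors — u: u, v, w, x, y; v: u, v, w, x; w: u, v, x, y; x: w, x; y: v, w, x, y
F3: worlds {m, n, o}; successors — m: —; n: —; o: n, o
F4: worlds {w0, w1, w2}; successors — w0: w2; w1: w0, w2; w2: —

F2

The schema corresponds to convergence: \forall x \forall y \forall z (Rxy \wedge Rxz \to \exists w (Ryw \wedge Rzw)).
F1: fails — R31 and R31 but 1 and 1 have no common successor.
F2: condition met.
F3: fails — Roo and Ron but o and n have no common successor.
F4: fails — Rw0w2 and Rw0w2 but w2 and w2 have no common successor.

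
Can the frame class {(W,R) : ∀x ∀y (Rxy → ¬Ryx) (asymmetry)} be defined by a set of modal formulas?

Modal frame validity is preserved under surjective bounded morphisms.
The 4-cycle (worlds w0,w1,w2,w3 with w0→w1→w2→w3→w0) is asymmetric. Mapping every world to a single reflexive point • is a surjective bounded morphism, and the reflexive point is not asymmetric (R•• but asymmetry requires ¬R••).
Hence asymmetry is not modally definable.

Not modally definable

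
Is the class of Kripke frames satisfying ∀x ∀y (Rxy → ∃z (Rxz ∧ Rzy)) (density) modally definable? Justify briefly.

Yes: it is density, defined by the C4 schema □□p → □p.
Suppose □□p→□p is valid. Take Rxy and set V(p)={w : xR²w}. Then □□p at x, so □p at x, so p at y, i.e. ∃z(Rxz∧Rzy).

Yes — defined by □□p → □p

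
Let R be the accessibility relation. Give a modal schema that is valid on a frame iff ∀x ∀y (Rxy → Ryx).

ψ → □◇ψ

A defining formula is ψ → □◇ψ (the B axiom).
Suppose ψ→□◇ψ is valid. Take Rxy and set V(ψ)={x}. Then ψ at x, so □◇ψ at x, so ◇ψ at y, so some z with Ryz has ψ; z=x, i.e. Ryx.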